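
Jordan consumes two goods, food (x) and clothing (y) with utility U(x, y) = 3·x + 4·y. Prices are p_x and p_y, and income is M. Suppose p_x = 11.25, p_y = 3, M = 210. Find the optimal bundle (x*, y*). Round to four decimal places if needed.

Linear utility — the consumer picks whichever good has higher MU/price: 3/11.25 = 0.2667 vs 4/3 = 1.3333.
y gives more utility per dollar, so spend all income on y: y* = M/p_y, x* = 0.
Numerically: x* = 0, y* = 70.

x* = 0, y* = 70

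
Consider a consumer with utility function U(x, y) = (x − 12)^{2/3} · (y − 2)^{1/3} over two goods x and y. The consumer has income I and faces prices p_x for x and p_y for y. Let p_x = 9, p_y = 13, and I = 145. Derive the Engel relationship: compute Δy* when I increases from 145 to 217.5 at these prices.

Δy* = 1.859

Substituting into the budget: x* = 12 + 2/3·(I − 12·p_x − 2·p_y)/p_x, and y* = 2 + 1/3·(…)/p_y.
Discretionary income = 145 − 12·9 − 2·13 = 11; y* = 2 + 1/3·11/13 = 2.2821.
At I' = 217.5: y* = 4.141. Change: 4.141 − 2.2821 = 1.859.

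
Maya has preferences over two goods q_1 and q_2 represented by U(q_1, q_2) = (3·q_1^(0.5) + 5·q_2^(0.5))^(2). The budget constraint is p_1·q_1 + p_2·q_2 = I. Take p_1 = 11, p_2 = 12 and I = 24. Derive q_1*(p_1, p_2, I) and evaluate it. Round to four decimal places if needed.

q_1* = 0.6152

From the CES first-order condition, (3/5)·(q_2/q_1)^(0.5) = p_1/p_2.
Solve for the ratio: q_2/q_1 = [(5/3)·p_1/p_2]^(2).
With the ratio pinned down, the budget gives q_1* = I/(p_1 + p_2·(q_2/q_1)) and q_2* = (q_2/q_1)·q_1*.
Numerically q_2/q_1 = 2.334105, so q_1* = 24/(11 + 12·2.334105) = 0.6152.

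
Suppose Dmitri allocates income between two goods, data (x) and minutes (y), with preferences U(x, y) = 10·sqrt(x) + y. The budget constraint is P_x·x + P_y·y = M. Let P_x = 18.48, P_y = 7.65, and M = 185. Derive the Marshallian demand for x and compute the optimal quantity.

x* = 4.2841

MU_x = 5/√x, MU_y = 1. Tangency: 5/√x = P_x/P_y.
Thus x* = (5·P_y/P_x)² — independent of M — with the rest of income spent on y.
Plugging in: x* = (5·7.65/18.48)² = 4.2841.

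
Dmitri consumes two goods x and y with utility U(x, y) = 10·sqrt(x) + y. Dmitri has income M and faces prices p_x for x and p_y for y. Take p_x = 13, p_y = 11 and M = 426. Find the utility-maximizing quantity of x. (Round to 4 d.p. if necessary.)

x* = 17.8994

Set MRS = p_x/p_y: 5·x^(−1/2) = p_x/p_y.
Solve: √x = 5·p_y/p_x, so x*(p_x,p_y) = (5·p_y/p_x)², and y* = (M − p_x·x*)/p_y.
Plugging in: x* = (5·11/13)² = 17.8994.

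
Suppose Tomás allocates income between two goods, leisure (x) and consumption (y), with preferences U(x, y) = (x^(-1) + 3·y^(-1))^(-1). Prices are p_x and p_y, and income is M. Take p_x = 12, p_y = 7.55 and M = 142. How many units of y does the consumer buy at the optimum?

MU_x ∝ x^(-2), MU_y ∝ 3·y^(-2), so MRS = (1/3)·(y/x)^(2) = p_x/p_y.
Hence y/x = (3·p_x/p_y)^(1/(2)), i.e. raised to the 0.5 power.
Substitute y = (y/x)·x into the budget: x* = M/(p_x + p_y·(y/x)).
Numerically y/x = 2.183624, so x* = 142/(12 + 7.55·2.183624) = 4.9848 and y* = 2.183624·4.9848 = 10.885.

y* = 10.885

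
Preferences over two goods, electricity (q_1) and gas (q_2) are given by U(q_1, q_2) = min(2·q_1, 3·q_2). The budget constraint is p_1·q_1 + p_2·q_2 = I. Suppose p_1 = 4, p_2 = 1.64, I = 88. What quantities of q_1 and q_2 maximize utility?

q_1* = 17.2775, q_2* = 11.5183

With perfect complements, no substitution: consume in ratio q_1:q_2 = 3:2.
Budget: p_1·q_1 + p_2·(2/3)·q_1 = I, so (3·p_1 + 2·p_2)·q_1 = 3·I.
Demand: q_1*(p_1,p_2,I) = 3·I/(3·p_1 + 2·p_2), q_2* = 2·I/(3·p_1 + 2·p_2).
Here 3·4 + 2·1.64 = 15.28, giving q_1* = 17.2775 and q_2* = 11.5183.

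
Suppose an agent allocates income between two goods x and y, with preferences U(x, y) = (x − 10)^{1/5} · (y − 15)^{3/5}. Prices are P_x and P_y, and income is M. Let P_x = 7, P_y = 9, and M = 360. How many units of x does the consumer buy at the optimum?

x* = 15.5357

This is Cobb-Douglas in (x−10, y−15): tangency gives 0.2·P_y·(y−15) = 0.6·P_x·(x−10).
After buying the subsistence bundle (10, 15), a share 0.25 of the remaining income goes to x: x* = 10 + 0.25·(M − 10P_x − 15P_y)/P_x.
Discretionary income = 360 − 10·7 − 15·9 = 155; x* = 10 + 0.25·155/7 = 15.5357.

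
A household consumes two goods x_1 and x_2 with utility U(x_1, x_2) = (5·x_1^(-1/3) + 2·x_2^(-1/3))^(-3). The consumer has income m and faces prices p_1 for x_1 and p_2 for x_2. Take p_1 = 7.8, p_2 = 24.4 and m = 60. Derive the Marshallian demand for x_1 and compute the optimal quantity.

x_1* = 4.6092

From the CES first-order condition, (5/2)·(x_2/x_1)^(4/3) = p_1/p_2.
Solve for the ratio: x_2/x_1 = [(2/5)·p_1/p_2]^(0.75).
With the ratio pinned down, the budget gives x_1* = m/(p_1 + p_2·(x_2/x_1)) and x_2* = (x_2/x_1)·x_1*.
Numerically x_2/x_1 = 0.213832, so x_1* = 60/(7.8 + 24.4·0.213832) = 4.6092.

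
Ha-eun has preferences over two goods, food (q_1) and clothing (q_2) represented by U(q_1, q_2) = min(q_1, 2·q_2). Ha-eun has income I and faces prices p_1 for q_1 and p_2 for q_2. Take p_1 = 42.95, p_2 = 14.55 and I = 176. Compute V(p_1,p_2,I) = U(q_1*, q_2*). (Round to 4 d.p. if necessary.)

V = 3.5042

With perfect complements, no substitution: consume in ratio q_1:q_2 = 2:1.
Budget: p_1·q_1 + p_2·(1/2)·q_1 = I, so (2·p_1 + p_2)·q_1 = 2·I.
Demand: q_1*(p_1,p_2,I) = 2·I/(2·p_1 + p_2), q_2* = I/(2·p_1 + p_2).
Here 2·42.95 + 14.55 = 100.45, giving q_1* = 3.5042 and q_2* = 1.7521.
Utility at the optimum: U(3.5042, 1.7521) = 3.5042.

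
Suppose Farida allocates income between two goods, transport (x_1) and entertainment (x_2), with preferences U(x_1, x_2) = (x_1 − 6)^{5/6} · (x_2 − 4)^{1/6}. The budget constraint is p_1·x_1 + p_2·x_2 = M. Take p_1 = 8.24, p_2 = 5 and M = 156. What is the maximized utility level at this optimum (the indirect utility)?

V = 7.2757

This is Cobb-Douglas in (x_1−6, x_2−4): tangency gives 5/6·p_2·(x_2−4) = 1/6·p_1·(x_1−6).
After buying the subsistence bundle (6, 4), a share 5/6 of the remaining income goes to x_1: x_1* = 6 + 5/6·(M − 6p_1 − 4p_2)/p_1.
Discretionary income = 156 − 6·8.24 − 4·5 = 86.56; x_1* = 6 + 5/6·86.56/8.24 = 14.754; x_2* = 4 + 1/6·86.56/5 = 6.8853.
Utility at the optimum: U(14.754, 6.8853) = 7.2757.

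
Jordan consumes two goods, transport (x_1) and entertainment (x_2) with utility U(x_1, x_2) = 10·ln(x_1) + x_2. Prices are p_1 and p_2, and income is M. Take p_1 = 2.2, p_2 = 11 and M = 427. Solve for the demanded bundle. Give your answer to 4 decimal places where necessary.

MU_x_1 = 10/x_1, MU_x_2 = 1. Tangency: 10/x_1 = p_1/p_2.
So x_1*(p_1,p_2) = 10·p_2/p_1, independent of income; and x_2* = (M − 10·p_2)/p_2.
At the given prices: x_1* = 10·11/2.2 = 50, and x_2* = 28.8182.

x_1* = 50, x_2* = 28.8182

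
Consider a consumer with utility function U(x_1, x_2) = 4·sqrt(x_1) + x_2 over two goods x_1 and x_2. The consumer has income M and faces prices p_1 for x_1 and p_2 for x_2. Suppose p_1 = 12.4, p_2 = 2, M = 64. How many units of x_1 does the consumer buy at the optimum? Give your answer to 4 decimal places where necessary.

x_1* = 0.1041

Plugging in: x_1* = (2·2/12.4)² = 0.1041.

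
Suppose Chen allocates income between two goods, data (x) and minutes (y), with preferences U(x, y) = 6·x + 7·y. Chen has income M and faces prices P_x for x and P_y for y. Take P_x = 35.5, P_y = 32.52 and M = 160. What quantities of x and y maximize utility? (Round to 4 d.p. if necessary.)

Perfect substitutes: compare marginal utility per dollar. 6/P_x vs 7/P_y → 0.169 vs 0.2153.
y gives more utility per dollar, so spend all income on y: y* = M/P_y, x* = 0.
Numerically: x* = 0, y* = 4.92.

x* = 0, y* = 4.92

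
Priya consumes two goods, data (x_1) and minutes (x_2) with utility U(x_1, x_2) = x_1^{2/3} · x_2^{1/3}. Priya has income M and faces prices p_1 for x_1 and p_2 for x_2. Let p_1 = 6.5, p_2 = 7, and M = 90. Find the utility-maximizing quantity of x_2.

x_2* = 4.2857

Demand: x_1*(p_1,p_2,M) = 2/3·M/p_1 and x_2* = 1/3·M/p_2.
At p_1=6.5, p_2=7, M=90: x_2* = 1/3·90/7 = 4.2857.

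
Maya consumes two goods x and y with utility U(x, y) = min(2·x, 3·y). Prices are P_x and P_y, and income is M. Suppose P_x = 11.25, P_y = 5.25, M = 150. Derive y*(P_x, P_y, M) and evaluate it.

Leontief preferences: the optimum is at the kink where x/3 = y/2, i.e. y = (2/3)·x.
Budget: P_x·x + P_y·(2/3)·x = M, so (3·P_x + 2·P_y)·x = 3·M.
Demand: x*(P_x,P_y,M) = 3·M/(3·P_x + 2·P_y), y* = 2·M/(3·P_x + 2·P_y).
Here 3·11.25 + 2·5.25 = 44.25, giving y* = 6.7797.

y* = 6.7797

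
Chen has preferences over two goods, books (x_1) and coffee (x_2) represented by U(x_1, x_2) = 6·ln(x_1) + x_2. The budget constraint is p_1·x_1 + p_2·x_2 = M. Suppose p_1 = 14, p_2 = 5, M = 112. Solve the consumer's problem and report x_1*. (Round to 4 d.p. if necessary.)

x_1* = 2.1429

MU_x_1 = 6/x_1, MU_x_2 = 1. Tangency: 6/x_1 = p_1/p_2.
So x_1*(p_1,p_2) = 6·p_2/p_1, independent of income; and x_2* = (M − 6·p_2)/p_2.
At the given prices: x_1* = 6·5/14 = 2.1429.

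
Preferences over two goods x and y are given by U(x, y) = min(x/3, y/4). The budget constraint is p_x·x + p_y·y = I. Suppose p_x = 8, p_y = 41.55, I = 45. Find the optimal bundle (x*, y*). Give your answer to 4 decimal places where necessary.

x* = 0.7098, y* = 0.9464

Demand: x*(p_x,p_y,I) = 3·I/(3·p_x + 4·p_y), y* = 4·I/(3·p_x + 4·p_y).
Here 3·8 + 4·41.55 = 190.2, giving x* = 0.7098 and y* = 0.9464.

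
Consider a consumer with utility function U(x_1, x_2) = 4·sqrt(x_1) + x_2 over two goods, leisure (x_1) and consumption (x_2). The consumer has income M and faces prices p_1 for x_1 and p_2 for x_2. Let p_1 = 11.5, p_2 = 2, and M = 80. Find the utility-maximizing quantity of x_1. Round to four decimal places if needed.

x_1* = 0.121

Solve: √x_1 = 2·p_2/p_1, so x_1*(p_1,p_2) = (2·p_2/p_1)², and x_2* = (M − p_1·x_1*)/p_2.
Plugging in: x_1* = (2·2/11.5)² = 0.121.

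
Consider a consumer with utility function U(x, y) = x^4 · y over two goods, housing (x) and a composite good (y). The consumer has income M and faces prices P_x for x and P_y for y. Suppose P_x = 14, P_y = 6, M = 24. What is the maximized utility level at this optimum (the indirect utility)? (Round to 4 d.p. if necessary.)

The MRS is 4·y/x. Set MRS = P_x/P_y.
Rearranging, P_y·y = (1/4)·P_x·x. Substituting into the budget gives P_x·x·(1 + (1/4)) = M.
Demand: x*(P_x,P_y,M) = 0.8·M/P_x and y* = 0.2·M/P_y.
At P_x=14, P_y=6, M=24: x* = 0.8·24/14 = 1.3714, y* = 0.8.
Utility at the optimum: U(1.3714, 0.8) = 2.83.

V = 2.83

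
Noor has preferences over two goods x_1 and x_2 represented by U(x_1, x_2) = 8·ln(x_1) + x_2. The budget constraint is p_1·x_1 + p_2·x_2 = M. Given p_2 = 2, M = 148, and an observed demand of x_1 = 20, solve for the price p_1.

p_1 = 0.8

Set MRS = p_1/p_2: (8/x_1)/1 = p_1/p_2.
So x_1*(p_1,p_2) = 8·p_2/p_1, independent of income; and x_2* = (M − 8·p_2)/p_2.
Set x_1* = 20 in the demand function and solve for p_1: p_1 = 0.8.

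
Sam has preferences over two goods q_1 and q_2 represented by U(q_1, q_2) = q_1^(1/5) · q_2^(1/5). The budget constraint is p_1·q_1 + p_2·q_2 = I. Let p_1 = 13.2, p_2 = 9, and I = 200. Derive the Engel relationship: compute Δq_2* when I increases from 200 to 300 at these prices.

Δq_2* = 5.5556

Demand: q_1*(p_1,p_2,I) = 0.5·I/p_1 and q_2* = 0.5·I/p_2.
At p_1=13.2, p_2=9, I=200: q_2* = 0.5·200/9 = 11.1111.
At I' = 300: q_2* = 16.6667. Change: 16.6667 − 11.1111 = 5.5556.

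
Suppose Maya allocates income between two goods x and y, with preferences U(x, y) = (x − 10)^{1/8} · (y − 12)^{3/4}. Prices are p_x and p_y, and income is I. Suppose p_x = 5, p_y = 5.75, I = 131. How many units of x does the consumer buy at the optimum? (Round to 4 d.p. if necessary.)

x* = 10.3429

MRS = (1/6)·(y−12)/(x−10). Tangency with p_x/p_y gives y−12 = 6·(p_x/p_y)·(x−10).
After buying the subsistence bundle (10, 12), a share 1/7 of the remaining income goes to x: x* = 10 + 1/7·(I − 10p_x − 12p_y)/p_x.
Discretionary income = 131 − 10·5 − 12·5.75 = 12; x* = 10 + 1/7·12/5 = 10.3429.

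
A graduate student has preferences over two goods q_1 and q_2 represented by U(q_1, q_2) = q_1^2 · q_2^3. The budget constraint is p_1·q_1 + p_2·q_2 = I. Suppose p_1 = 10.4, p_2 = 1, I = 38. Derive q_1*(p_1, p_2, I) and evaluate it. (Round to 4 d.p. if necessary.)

Demand: q_1*(p_1,p_2,I) = 0.4·I/p_1 and q_2* = 0.6·I/p_2.
At p_1=10.4, p_2=1, I=38: q_1* = 0.4·38/10.4 = 1.4615.

q_1* = 1.4615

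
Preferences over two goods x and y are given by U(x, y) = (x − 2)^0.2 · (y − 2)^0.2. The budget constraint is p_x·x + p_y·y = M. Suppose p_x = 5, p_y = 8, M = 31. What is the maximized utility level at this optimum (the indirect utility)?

V = 0.6899

Let x' = x−2, y' = y−2. MRS = y'/x' = p_x/p_y.
Substituting into the budget: x* = 2 + 0.5·(M − 2·p_x − 2·p_y)/p_x, and y* = 2 + 0.5·(…)/p_y.
Discretionary income = 31 − 2·5 − 2·8 = 5; x* = 2 + 0.5·5/5 = 2.5; y* = 2 + 0.5·5/8 = 2.3125.
Utility at the optimum: U(2.5, 2.3125) = 0.6899.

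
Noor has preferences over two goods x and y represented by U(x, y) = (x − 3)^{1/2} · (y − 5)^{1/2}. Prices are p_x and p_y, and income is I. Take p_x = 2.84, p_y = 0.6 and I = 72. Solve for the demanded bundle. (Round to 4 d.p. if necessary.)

x* = 13.6479, y* = 55.4

This is Cobb-Douglas in (x−3, y−5): tangency gives 0.5·p_y·(y−5) = 0.5·p_x·(x−3).
After buying the subsistence bundle (3, 5), a share 0.5 of the remaining income goes to x: x* = 3 + 0.5·(I − 3p_x − 5p_y)/p_x.
Discretionary income = 72 − 3·2.84 − 5·0.6 = 60.48; x* = 3 + 0.5·60.48/2.84 = 13.6479; y* = 5 + 0.5·60.48/0.6 = 55.4.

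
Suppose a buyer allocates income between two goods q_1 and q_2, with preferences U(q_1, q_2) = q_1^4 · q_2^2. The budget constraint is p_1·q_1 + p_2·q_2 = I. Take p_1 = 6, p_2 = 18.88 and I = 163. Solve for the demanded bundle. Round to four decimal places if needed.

q_1* = 18.1111, q_2* = 2.8778

MU_q_1/MU_q_2 = (4·q_2)/(2·q_1); tangency sets this equal to p_1/p_2.
So 4·p_2·q_2 = 2·p_1·q_1; combined with the budget, a share 2/3 of income goes to q_1.
Demand: q_1*(p_1,p_2,I) = 2/3·I/p_1 and q_2* = 1/3·I/p_2.
At p_1=6, p_2=18.88, I=163: q_1* = 2/3·163/6 = 18.1111, q_2* = 2.8778.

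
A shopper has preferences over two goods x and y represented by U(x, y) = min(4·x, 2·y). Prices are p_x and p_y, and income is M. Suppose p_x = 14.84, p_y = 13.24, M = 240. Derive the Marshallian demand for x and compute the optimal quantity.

x* = 5.8083

Leontief preferences: the optimum is at the kink where x/2 = y/4, i.e. y = 2·x.
Budget: p_x·x + p_y·2·x = M, so (2·p_x + 4·p_y)·x = 2·M.
Demand: x*(p_x,p_y,M) = 2·M/(2·p_x + 4·p_y), y* = 4·M/(2·p_x + 4·p_y).
Here 2·14.84 + 4·13.24 = 82.64, giving x* = 5.8083.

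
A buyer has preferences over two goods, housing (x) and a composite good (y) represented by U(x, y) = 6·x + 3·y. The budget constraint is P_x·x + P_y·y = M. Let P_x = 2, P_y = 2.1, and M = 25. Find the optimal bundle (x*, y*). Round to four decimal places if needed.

Linear utility — the consumer picks whichever good has higher MU/price: 6/2 = 3 vs 3/2.1 = 1.4286.
x gives more utility per dollar, so spend all income on x: x* = M/P_x, y* = 0.
Numerically: x* = 12.5, y* = 0.

x* = 12.5, y* = 0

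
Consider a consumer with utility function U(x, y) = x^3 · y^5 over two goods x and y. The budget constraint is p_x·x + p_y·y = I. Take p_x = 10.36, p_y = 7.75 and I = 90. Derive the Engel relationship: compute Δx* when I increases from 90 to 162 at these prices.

Δx* = 2.6062

Demand: x*(p_x,p_y,I) = 0.375·I/p_x and y* = 0.625·I/p_y.
At p_x=10.36, p_y=7.75, I=90: x* = 0.375·90/10.36 = 3.2577.
At I' = 162: x* = 5.8639. Change: 5.8639 − 3.2577 = 2.6062.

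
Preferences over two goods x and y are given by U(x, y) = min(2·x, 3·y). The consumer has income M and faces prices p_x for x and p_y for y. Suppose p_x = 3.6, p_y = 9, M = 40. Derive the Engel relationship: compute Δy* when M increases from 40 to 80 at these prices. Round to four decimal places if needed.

With perfect complements, no substitution: consume in ratio x:y = 3:2.
Budget: p_x·x + p_y·(2/3)·x = M, so (3·p_x + 2·p_y)·x = 3·M.
Demand: x*(p_x,p_y,M) = 3·M/(3·p_x + 2·p_y), y* = 2·M/(3·p_x + 2·p_y).
Here 3·3.6 + 2·9 = 28.8, giving y* = 2.7778.
At M' = 80: y* = 5.5556. Change: 5.5556 − 2.7778 = 2.7778.

Δy* = 2.7778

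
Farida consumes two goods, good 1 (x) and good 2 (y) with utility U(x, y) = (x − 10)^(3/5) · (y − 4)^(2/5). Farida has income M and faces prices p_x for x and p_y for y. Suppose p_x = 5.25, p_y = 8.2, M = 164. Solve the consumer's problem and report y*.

MRS = (3/2)·(y−4)/(x−10). Tangency with p_x/p_y gives y−4 = (2/3)·(p_x/p_y)·(x−10).
Substituting into the budget: x* = 10 + 0.6·(M − 10·p_x − 4·p_y)/p_x, and y* = 4 + 0.4·(…)/p_y.
Discretionary income = 164 − 10·5.25 − 4·8.2 = 78.7; y* = 4 + 0.4·78.7/8.2 = 7.839.

y* = 7.839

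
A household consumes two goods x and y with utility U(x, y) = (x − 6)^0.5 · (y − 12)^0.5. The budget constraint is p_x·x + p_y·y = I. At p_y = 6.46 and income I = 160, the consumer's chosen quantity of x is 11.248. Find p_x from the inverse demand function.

Let x' = x−6, y' = y−12. MRS = y'/x' = p_x/p_y.
Substituting into the budget: x* = 6 + 0.5·(I − 6·p_x − 12·p_y)/p_x, and y* = 12 + 0.5·(…)/p_y.
Set x* = 11.248 in the demand function and solve for p_x: p_x = 5.

p_x = 5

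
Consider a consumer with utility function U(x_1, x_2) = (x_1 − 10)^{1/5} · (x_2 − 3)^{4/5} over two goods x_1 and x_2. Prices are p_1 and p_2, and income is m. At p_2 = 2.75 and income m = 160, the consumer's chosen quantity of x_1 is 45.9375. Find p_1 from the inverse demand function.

p_1 = 0.8

This is Cobb-Douglas in (x_1−10, x_2−3): tangency gives 0.2·p_2·(x_2−3) = 0.8·p_1·(x_1−10).
Substituting into the budget: x_1* = 10 + 0.2·(m − 10·p_1 − 3·p_2)/p_1, and x_2* = 3 + 0.8·(…)/p_2.
Set x_1* = 45.9375 in the demand function and solve for p_1: p_1 = 0.8.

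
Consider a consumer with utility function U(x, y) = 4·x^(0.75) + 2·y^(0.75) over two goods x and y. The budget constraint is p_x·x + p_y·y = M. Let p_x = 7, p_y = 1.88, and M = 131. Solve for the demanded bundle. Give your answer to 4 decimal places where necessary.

MRS = MU_x/MU_y = 2·(y/x)^(0.25). Set equal to p_x/p_y.
Hence y/x = ((1/2)·p_x/p_y)^(1/(0.25)), i.e. raised to the 4 power.
With the ratio pinned down, the budget gives x* = M/(p_x + p_y·(y/x)) and y* = (y/x)·x*.
Numerically y/x = 12.012704, so x* = 131/(7 + 1.88·12.012704) = 4.4281 and y* = 12.012704·4.4281 = 53.1933.

x* = 4.4281, y* = 53.1933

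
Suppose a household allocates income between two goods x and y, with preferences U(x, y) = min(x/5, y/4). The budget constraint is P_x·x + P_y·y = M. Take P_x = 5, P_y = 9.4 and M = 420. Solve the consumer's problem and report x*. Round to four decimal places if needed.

x* = 33.5463

With perfect complements, no substitution: consume in ratio x:y = 5:4.
Budget: P_x·x + P_y·(4/5)·x = M, so (5·P_x + 4·P_y)·x = 5·M.
Demand: x*(P_x,P_y,M) = 5·M/(5·P_x + 4·P_y), y* = 4·M/(5·P_x + 4·P_y).
Here 5·5 + 4·9.4 = 62.6, giving x* = 33.5463.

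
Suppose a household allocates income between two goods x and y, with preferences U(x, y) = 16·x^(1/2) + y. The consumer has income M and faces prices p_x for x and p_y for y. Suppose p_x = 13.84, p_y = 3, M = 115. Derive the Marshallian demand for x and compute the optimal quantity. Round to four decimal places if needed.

Utility is quasi-linear in y; the FOC for x is 8/√x = p_x/p_y.
Solve: √x = 8·p_y/p_x, so x*(p_x,p_y) = (8·p_y/p_x)², and y* = (M − p_x·x*)/p_y.
Plugging in: x* = (8·3/13.84)² = 3.0071.

x* = 3.0071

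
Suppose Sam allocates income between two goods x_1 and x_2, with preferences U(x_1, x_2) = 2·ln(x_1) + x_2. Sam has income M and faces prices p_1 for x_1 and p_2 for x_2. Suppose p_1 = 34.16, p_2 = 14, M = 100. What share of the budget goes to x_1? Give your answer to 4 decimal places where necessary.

share on x_1 = 0.28

MU_x_1 = 2/x_1, MU_x_2 = 1. Tangency: 2/x_1 = p_1/p_2.
So x_1*(p_1,p_2) = 2·p_2/p_1, independent of income; and x_2* = (M − 2·p_2)/p_2.
At the given prices: x_1* = 2·14/34.16 = 0.8197, and x_2* = 5.1429.
Expenditure on x_1: 34.16·0.8197 = 28; share = 0.28.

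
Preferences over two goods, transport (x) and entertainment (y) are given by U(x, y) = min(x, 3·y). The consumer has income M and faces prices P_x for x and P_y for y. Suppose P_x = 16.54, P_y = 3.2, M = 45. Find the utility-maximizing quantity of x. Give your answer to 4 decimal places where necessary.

Demand: x*(P_x,P_y,M) = 3·M/(3·P_x + P_y), y* = M/(3·P_x + P_y).
Here 3·16.54 + 3.2 = 52.82, giving x* = 2.5559.

x* = 2.5559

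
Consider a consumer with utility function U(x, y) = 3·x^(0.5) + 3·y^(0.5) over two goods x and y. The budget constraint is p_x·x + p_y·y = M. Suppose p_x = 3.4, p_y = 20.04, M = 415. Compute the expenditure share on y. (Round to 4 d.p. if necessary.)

From the CES first-order condition, (y/x)^(0.5) = p_x/p_y.
Hence y/x = (p_x/p_y)^(1/(0.5)), i.e. raised to the 2 power.
Substitute y = (y/x)·x into the budget: x* = M/(p_x + p_y·(y/x)).
Numerically y/x = 0.028785, so x* = 415/(3.4 + 20.04·0.028785) = 104.354 and y* = 0.028785·104.354 = 3.0038.
Expenditure on y: 20.04·3.0038 = 60.1962; share = 0.1451.

share on y = 0.1451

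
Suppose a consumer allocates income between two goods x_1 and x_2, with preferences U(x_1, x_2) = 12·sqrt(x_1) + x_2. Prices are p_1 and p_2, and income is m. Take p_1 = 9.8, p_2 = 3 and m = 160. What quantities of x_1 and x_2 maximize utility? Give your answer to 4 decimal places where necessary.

x_1* = 3.3736, x_2* = 42.3129

MU_x_1 = 6/√x_1, MU_x_2 = 1. Tangency: 6/√x_1 = p_1/p_2.
Thus x_1* = (6·p_2/p_1)² — independent of m — with the rest of income spent on x_2.
Plugging in: x_1* = (6·3/9.8)² = 3.3736, x_2* = 42.3129.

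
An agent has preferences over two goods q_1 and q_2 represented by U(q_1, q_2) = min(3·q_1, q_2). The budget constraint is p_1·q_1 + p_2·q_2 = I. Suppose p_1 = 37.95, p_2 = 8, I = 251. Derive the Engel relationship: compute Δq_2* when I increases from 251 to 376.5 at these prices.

Demand: q_1*(p_1,p_2,I) = I/(p_1 + 3·p_2), q_2* = 3·I/(p_1 + 3·p_2).
Here 37.95 + 3·8 = 61.95, giving q_2* = 12.155.
At I' = 376.5: q_2* = 18.2324. Change: 18.2324 − 12.155 = 6.0775.

Δq_2* = 6.0775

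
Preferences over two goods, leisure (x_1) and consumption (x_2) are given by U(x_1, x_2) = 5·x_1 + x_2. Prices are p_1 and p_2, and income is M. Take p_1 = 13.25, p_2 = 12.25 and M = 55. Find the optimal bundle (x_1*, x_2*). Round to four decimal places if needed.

x_1 gives more utility per dollar, so spend all income on x_1: x_1* = M/p_1, x_2* = 0.
Numerically: x_1* = 4.1509, x_2* = 0.

x_1* = 4.1509, x_2* = 0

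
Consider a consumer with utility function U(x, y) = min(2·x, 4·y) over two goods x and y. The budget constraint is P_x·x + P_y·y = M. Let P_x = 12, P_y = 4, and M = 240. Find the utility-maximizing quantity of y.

y* = 8.5714

With perfect complements, no substitution: consume in ratio x:y = 4:2.
Budget: P_x·x + P_y·(1/2)·x = M, so (4·P_x + 2·P_y)·x = 4·M.
Demand: x*(P_x,P_y,M) = 4·M/(4·P_x + 2·P_y), y* = 2·M/(4·P_x + 2·P_y).
Here 4·12 + 2·4 = 56, giving y* = 8.5714.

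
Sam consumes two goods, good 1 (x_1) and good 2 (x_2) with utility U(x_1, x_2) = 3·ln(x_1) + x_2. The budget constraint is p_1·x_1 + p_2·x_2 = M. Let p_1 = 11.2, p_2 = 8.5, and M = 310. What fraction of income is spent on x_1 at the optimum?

Set MRS = p_1/p_2: (3/x_1)/1 = p_1/p_2.
So x_1*(p_1,p_2) = 3·p_2/p_1, independent of income; and x_2* = (M − 3·p_2)/p_2.
At the given prices: x_1* = 3·8.5/11.2 = 2.2768, and x_2* = 33.4706.
Expenditure on x_1: 11.2·2.2768 = 25.5; share = 0.0823.

share on x_1 = 0.0823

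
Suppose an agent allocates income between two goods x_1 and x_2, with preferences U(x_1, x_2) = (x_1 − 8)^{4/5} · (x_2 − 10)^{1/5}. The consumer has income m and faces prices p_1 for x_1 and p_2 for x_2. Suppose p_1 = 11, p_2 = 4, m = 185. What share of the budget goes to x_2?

This is Cobb-Douglas in (x_1−8, x_2−10): tangency gives 0.8·p_2·(x_2−10) = 0.2·p_1·(x_1−8).
After buying the subsistence bundle (8, 10), a share 0.8 of the remaining income goes to x_1: x_1* = 8 + 0.8·(m − 8p_1 − 10p_2)/p_1.
Discretionary income = 185 − 8·11 − 10·4 = 57; x_1* = 8 + 0.8·57/11 = 12.1455; x_2* = 10 + 0.2·57/4 = 12.85.
Expenditure on x_2: 4·12.85 = 51.4; share = 0.2778.

share on x_2 = 0.2778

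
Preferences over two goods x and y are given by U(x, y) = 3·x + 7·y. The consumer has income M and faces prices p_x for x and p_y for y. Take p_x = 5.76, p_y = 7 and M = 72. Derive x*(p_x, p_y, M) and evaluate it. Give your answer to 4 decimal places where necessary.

Linear utility — the consumer picks whichever good has higher MU/price: 3/5.76 = 0.5208 vs 7/7 = 1.
y gives more utility per dollar, so spend all income on y: y* = M/p_y, x* = 0.
Numerically: x* = 0, y* = 10.2857.

x* = 0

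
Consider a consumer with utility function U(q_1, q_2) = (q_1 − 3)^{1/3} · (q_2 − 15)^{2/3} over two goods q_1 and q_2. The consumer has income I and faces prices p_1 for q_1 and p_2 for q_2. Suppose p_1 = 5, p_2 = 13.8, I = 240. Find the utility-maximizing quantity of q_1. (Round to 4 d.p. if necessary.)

q_1* = 4.2

MRS = (1/2)·(q_2−15)/(q_1−3). Tangency with p_1/p_2 gives q_2−15 = 2·(p_1/p_2)·(q_1−3).
Substituting into the budget: q_1* = 3 + 1/3·(I − 3·p_1 − 15·p_2)/p_1, and q_2* = 15 + 2/3·(…)/p_2.
Discretionary income = 240 − 3·5 − 15·13.8 = 18; q_1* = 3 + 1/3·18/5 = 4.2.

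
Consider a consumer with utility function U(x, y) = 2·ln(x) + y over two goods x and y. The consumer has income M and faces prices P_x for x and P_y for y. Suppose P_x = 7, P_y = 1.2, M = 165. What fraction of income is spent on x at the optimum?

Set MRS = P_x/P_y: (2/x)/1 = P_x/P_y.
So x*(P_x,P_y) = 2·P_y/P_x, independent of income; and y* = (M − 2·P_y)/P_y.
At the given prices: x* = 2·1.2/7 = 0.3429, and y* = 135.5.
Expenditure on x: 7·0.3429 = 2.4; share = 0.0145.

share on x = 0.0145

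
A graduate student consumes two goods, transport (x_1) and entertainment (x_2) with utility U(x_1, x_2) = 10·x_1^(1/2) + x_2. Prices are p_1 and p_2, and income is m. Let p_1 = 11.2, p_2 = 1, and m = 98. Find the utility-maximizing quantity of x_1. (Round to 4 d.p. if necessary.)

x_1* = 0.1993

Thus x_1* = (5·p_2/p_1)² — independent of m — with the rest of income spent on x_2.
Plugging in: x_1* = (5·1/11.2)² = 0.1993.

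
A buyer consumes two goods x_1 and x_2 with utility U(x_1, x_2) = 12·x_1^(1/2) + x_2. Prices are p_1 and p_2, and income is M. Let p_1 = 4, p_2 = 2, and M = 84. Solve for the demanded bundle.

x_1* = 9, x_2* = 24

Set MRS = p_1/p_2: 6·x_1^(−1/2) = p_1/p_2.
Solve: √x_1 = 6·p_2/p_1, so x_1*(p_1,p_2) = (6·p_2/p_1)², and x_2* = (M − p_1·x_1*)/p_2.
Plugging in: x_1* = (6·2/4)² = 9, x_2* = 24.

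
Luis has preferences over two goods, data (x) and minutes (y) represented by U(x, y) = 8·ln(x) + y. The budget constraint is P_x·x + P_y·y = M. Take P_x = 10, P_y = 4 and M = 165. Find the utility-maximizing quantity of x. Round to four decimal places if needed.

Set MRS = P_x/P_y: (8/x)/1 = P_x/P_y.
So x*(P_x,P_y) = 8·P_y/P_x, independent of income; and y* = (M − 8·P_y)/P_y.
At the given prices: x* = 8·4/10 = 3.2.

x* = 3.2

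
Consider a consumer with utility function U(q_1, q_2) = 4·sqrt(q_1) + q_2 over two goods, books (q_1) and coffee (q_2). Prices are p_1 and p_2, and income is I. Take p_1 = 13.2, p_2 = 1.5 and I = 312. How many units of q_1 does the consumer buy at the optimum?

Plugging in: q_1* = (2·1.5/13.2)² = 0.0517.

q_1* = 0.0517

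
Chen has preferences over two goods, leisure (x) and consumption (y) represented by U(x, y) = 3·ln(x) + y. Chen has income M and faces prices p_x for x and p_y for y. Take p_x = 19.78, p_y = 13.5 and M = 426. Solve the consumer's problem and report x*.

MU_x = 3/x, MU_y = 1. Tangency: 3/x = p_x/p_y.
So x*(p_x,p_y) = 3·p_y/p_x, independent of income; and y* = (M − 3·p_y)/p_y.
At the given prices: x* = 3·13.5/19.78 = 2.0475.

x* = 2.0475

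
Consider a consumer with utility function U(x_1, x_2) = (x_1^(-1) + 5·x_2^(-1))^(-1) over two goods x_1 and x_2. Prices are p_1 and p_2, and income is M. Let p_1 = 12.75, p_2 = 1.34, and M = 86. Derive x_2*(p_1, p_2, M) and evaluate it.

MU_x_1 ∝ x_1^(-2), MU_x_2 ∝ 5·x_2^(-2), so MRS = (1/5)·(x_2/x_1)^(2) = p_1/p_2.
Solve for the ratio: x_2/x_1 = [5·p_1/p_2]^(0.5).
Substitute x_2 = (x_2/x_1)·x_1 into the budget: x_1* = M/(p_1 + p_2·(x_2/x_1)).
Numerically x_2/x_1 = 6.897436, so x_1* = 86/(12.75 + 1.34·6.897436) = 3.9104 and x_2* = 6.897436·3.9104 = 26.9718.

x_2* = 26.9718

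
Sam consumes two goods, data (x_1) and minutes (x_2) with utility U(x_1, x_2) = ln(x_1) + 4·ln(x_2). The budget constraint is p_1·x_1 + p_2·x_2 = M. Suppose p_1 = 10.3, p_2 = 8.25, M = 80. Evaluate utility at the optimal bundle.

MU_x_1/MU_x_2 = (x_2)/(4·x_1); tangency sets this equal to p_1/p_2.
Rearranging, p_2·x_2 = 4·p_1·x_1. Substituting into the budget gives p_1·x_1·(1 + 4) = M.
Demand: x_1*(p_1,p_2,M) = 0.2·M/p_1 and x_2* = 0.8·M/p_2.
At p_1=10.3, p_2=8.25, M=80: x_1* = 0.2·80/10.3 = 1.5534, x_2* = 7.7576.
Utility at the optimum: U(1.5534, 7.7576) = 8.6351.

V = 8.6351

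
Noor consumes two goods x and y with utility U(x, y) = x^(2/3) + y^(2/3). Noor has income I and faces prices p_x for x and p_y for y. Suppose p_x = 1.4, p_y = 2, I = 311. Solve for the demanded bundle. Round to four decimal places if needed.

x* = 149.0892, y* = 51.1376

MU_x ∝ x^(-1/3), MU_y ∝ y^(-1/3), so MRS = (y/x)^(1/3) = p_x/p_y.
Hence y/x = (p_x/p_y)^(1/(1/3)), i.e. raised to the 3 power.
Substitute y = (y/x)·x into the budget: x* = I/(p_x + p_y·(y/x)).
Numerically y/x = 0.343, so x* = 311/(1.4 + 2·0.343) = 149.0892 and y* = 0.343·149.0892 = 51.1376.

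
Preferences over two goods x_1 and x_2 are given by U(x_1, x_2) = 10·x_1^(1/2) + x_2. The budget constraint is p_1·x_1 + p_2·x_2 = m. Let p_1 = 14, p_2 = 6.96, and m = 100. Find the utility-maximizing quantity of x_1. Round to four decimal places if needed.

MU_x_1 = 5/√x_1, MU_x_2 = 1. Tangency: 5/√x_1 = p_1/p_2.
Solve: √x_1 = 5·p_2/p_1, so x_1*(p_1,p_2) = (5·p_2/p_1)², and x_2* = (m − p_1·x_1*)/p_2.
Plugging in: x_1* = (5·6.96/14)² = 6.1788.

x_1* = 6.1788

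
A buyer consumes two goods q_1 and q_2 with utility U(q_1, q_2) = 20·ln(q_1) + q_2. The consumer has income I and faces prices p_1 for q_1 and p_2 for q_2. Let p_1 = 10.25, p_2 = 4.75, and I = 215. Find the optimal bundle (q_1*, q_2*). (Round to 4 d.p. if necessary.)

At the given prices: q_1* = 20·4.75/10.25 = 9.2683, and q_2* = 25.2632.

q_1* = 9.2683, q_2* = 25.2632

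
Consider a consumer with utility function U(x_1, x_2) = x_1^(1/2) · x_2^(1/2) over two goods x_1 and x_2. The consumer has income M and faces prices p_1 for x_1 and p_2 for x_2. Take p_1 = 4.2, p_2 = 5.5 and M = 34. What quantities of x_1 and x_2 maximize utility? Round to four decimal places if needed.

The MRS is x_2/x_1. Set MRS = p_1/p_2.
Rearranging, p_2·x_2 = p_1·x_1. Substituting into the budget gives p_1·x_1·(1 + 1) = M.
Demand: x_1*(p_1,p_2,M) = 0.5·M/p_1 and x_2* = 0.5·M/p_2.
At p_1=4.2, p_2=5.5, M=34: x_1* = 0.5·34/4.2 = 4.0476, x_2* = 3.0909.

x_1* = 4.0476, x_2* = 3.0909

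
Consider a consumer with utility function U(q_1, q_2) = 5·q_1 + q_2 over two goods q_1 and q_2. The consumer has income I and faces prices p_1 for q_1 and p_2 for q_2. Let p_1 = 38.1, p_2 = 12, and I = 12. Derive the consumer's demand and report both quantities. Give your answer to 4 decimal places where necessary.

Linear utility — the consumer picks whichever good has higher MU/price: 5/38.1 = 0.1312 vs 1/12 = 0.0833.
q_1 gives more utility per dollar, so spend all income on q_1: q_1* = I/p_1, q_2* = 0.
Numerically: q_1* = 0.315, q_2* = 0.

q_1* = 0.315, q_2* = 0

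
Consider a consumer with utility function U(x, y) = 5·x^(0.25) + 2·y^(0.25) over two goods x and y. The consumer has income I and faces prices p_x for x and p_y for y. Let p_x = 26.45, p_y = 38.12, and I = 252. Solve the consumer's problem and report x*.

MRS = MU_x/MU_y = (5/2)·(y/x)^(0.75). Set equal to p_x/p_y.
Solve for the ratio: y/x = [(2/5)·p_x/p_y]^(4/3).
With the ratio pinned down, the budget gives x* = I/(p_x + p_y·(y/x)) and y* = (y/x)·x*.
Numerically y/x = 0.181041, so x* = 252/(26.45 + 38.12·0.181041) = 7.5559.

x* = 7.5559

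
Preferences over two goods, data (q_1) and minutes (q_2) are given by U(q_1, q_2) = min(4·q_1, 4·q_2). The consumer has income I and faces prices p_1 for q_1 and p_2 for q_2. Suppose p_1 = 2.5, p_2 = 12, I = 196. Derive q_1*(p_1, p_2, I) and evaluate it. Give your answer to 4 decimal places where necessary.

With perfect complements, no substitution: consume in ratio q_1:q_2 = 4:4.
Budget: p_1·q_1 + p_2·q_1 = I, so (4·p_1 + 4·p_2)·q_1 = 4·I.
Demand: q_1*(p_1,p_2,I) = 4·I/(4·p_1 + 4·p_2), q_2* = 4·I/(4·p_1 + 4·p_2).
Here 4·2.5 + 4·12 = 58, giving q_1* = 13.5172.

q_1* = 13.5172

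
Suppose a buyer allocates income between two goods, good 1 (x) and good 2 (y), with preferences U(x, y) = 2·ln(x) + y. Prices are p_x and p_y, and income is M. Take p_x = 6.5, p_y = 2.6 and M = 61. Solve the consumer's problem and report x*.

MU_x = 2/x, MU_y = 1. Tangency: 2/x = p_x/p_y.
So x*(p_x,p_y) = 2·p_y/p_x, independent of income; and y* = (M − 2·p_y)/p_y.
At the given prices: x* = 2·2.6/6.5 = 0.8.

x* = 0.8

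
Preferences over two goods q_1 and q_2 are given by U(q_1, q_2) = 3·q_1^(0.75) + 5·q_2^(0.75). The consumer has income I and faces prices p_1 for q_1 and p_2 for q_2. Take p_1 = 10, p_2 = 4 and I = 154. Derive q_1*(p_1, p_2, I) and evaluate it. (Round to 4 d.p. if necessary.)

q_1* = 0.1267

MRS = MU_q_1/MU_q_2 = (3/5)·(q_2/q_1)^(0.25). Set equal to p_1/p_2.
Solve for the ratio: q_2/q_1 = [(5/3)·p_1/p_2]^(4).
Substitute q_2 = (q_2/q_1)·q_1 into the budget: q_1* = I/(p_1 + p_2·(q_2/q_1)).
Numerically q_2/q_1 = 301.408179, so q_1* = 154/(10 + 4·301.408179) = 0.1267.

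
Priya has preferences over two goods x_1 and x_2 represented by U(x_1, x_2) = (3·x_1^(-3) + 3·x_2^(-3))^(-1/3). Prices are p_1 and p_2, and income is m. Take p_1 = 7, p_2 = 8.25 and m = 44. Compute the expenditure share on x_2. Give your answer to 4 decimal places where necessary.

From the CES first-order condition, (x_2/x_1)^(4) = p_1/p_2.
Hence x_2/x_1 = (p_1/p_2)^(1/(4)), i.e. raised to the 0.25 power.
Substitute x_2 = (x_2/x_1)·x_1 into the budget: x_1* = m/(p_1 + p_2·(x_2/x_1)).
Numerically x_2/x_1 = 0.959756, so x_1* = 44/(7 + 8.25·0.959756) = 2.9495 and x_2* = 0.959756·2.9495 = 2.8308.
Expenditure on x_2: 8.25·2.8308 = 23.3538; share = 0.5308.

share on x_2 = 0.5308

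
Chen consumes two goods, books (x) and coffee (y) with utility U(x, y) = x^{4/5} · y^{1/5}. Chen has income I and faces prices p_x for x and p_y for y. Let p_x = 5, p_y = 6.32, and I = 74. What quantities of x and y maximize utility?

MU_x/MU_y = (0.8·y)/(0.2·x); tangency sets this equal to p_x/p_y.
Rearranging, p_y·y = (1/4)·p_x·x. Substituting into the budget gives p_x·x·(1 + (1/4)) = I.
Demand: x*(p_x,p_y,I) = 0.8·I/p_x and y* = 0.2·I/p_y.
At p_x=5, p_y=6.32, I=74: x* = 0.8·74/5 = 11.84, y* = 2.3418.

x* = 11.84, y* = 2.3418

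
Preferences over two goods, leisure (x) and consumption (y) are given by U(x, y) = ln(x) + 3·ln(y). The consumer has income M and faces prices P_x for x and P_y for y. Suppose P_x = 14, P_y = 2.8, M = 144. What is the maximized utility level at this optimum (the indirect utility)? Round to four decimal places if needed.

V = 11.902

Tangency: MRS = (1/3)·y/x = P_x/P_y.
So P_y·y = 3·P_x·x; combined with the budget, a share 0.25 of income goes to x.
Demand: x*(P_x,P_y,M) = 0.25·M/P_x and y* = 0.75·M/P_y.
At P_x=14, P_y=2.8, M=144: x* = 0.25·144/14 = 2.5714, y* = 38.5714.
Utility at the optimum: U(2.5714, 38.5714) = 11.902.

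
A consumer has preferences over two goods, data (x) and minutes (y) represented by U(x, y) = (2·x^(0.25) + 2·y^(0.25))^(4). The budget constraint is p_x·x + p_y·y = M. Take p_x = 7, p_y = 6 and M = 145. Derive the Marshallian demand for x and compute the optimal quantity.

x* = 10.0911

Substitute y = (y/x)·x into the budget: x* = M/(p_x + p_y·(y/x)).
Numerically y/x = 1.228181, so x* = 145/(7 + 6·1.228181) = 10.0911.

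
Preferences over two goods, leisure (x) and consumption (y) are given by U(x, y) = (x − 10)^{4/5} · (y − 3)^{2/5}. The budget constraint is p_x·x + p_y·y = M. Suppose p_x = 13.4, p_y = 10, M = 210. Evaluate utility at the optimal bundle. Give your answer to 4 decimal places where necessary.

This is Cobb-Douglas in (x−10, y−3): tangency gives 0.8·p_y·(y−3) = 0.4·p_x·(x−10).
Substituting into the budget: x* = 10 + 2/3·(M − 10·p_x − 3·p_y)/p_x, and y* = 3 + 1/3·(…)/p_y.
Discretionary income = 210 − 10·13.4 − 3·10 = 46; x* = 10 + 2/3·46/13.4 = 12.2886; y* = 3 + 1/3·46/10 = 4.5333.
Utility at the optimum: U(12.2886, 4.5333) = 2.3009.

V = 2.3009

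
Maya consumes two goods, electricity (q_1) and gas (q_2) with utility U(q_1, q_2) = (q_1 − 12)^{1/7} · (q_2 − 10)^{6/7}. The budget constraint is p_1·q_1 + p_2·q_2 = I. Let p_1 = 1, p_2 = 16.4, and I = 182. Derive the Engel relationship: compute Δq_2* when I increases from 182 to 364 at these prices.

Let q_1' = q_1−12, q_2' = q_2−10. MRS = (1/6)·q_2'/q_1' = p_1/p_2.
Substituting into the budget: q_1* = 12 + 1/7·(I − 12·p_1 − 10·p_2)/p_1, and q_2* = 10 + 6/7·(…)/p_2.
Discretionary income = 182 − 12·1 − 10·16.4 = 6; q_2* = 10 + 6/7·6/16.4 = 10.3136.
At I' = 364: q_2* = 19.8258. Change: 19.8258 − 10.3136 = 9.5122.

Δq_2* = 9.5122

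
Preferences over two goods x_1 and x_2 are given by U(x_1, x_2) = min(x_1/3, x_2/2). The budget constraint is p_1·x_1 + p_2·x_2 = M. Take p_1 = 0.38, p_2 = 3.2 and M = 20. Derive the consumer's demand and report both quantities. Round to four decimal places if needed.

Leontief preferences: the optimum is at the kink where x_1/3 = x_2/2, i.e. x_2 = (2/3)·x_1.
Budget: p_1·x_1 + p_2·(2/3)·x_1 = M, so (3·p_1 + 2·p_2)·x_1 = 3·M.
Demand: x_1*(p_1,p_2,M) = 3·M/(3·p_1 + 2·p_2), x_2* = 2·M/(3·p_1 + 2·p_2).
Here 3·0.38 + 2·3.2 = 7.54, giving x_1* = 7.9576 and x_2* = 5.305.

x_1* = 7.9576, x_2* = 5.305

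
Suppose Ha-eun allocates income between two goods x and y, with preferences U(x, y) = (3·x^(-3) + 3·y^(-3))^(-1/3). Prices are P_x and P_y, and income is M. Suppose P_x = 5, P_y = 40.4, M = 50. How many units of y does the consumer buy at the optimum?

MRS = MU_x/MU_y = (y/x)^(4). Set equal to P_x/P_y.
Solve for the ratio: y/x = [P_x/P_y]^(0.25).
With the ratio pinned down, the budget gives x* = M/(P_x + P_y·(y/x)) and y* = (y/x)·x*.
Numerically y/x = 0.593126, so x* = 50/(5 + 40.4·0.593126) = 1.7264 and y* = 0.593126·1.7264 = 1.024.

y* = 1.024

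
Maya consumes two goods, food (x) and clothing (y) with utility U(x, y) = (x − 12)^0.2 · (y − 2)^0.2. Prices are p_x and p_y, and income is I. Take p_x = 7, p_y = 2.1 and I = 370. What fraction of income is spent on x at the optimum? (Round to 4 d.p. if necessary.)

Discretionary income = 370 − 12·7 − 2·2.1 = 281.8; x* = 12 + 0.5·281.8/7 = 32.1286; y* = 2 + 0.5·281.8/2.1 = 69.0952.
Expenditure on x: 7·32.1286 = 224.9; share = 0.6078.

share on x = 0.6078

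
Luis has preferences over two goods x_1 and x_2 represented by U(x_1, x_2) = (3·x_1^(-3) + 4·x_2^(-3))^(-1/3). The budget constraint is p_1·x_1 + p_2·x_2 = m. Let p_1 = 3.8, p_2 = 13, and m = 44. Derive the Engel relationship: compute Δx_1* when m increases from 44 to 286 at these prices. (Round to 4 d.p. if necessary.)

Δx_1* = 17.1978

MU_x_1 ∝ 3·x_1^(-4), MU_x_2 ∝ 4·x_2^(-4), so MRS = (3/4)·(x_2/x_1)^(4) = p_1/p_2.
Hence x_2/x_1 = ((4/3)·p_1/p_2)^(1/(4)), i.e. raised to the 0.25 power.
With the ratio pinned down, the budget gives x_1* = m/(p_1 + p_2·(x_2/x_1)) and x_2* = (x_2/x_1)·x_1*.
Numerically x_2/x_1 = 0.790123, so x_1* = 44/(3.8 + 13·0.790123) = 3.1269.
At m' = 286: x_1* = 20.3246. Change: 20.3246 − 3.1269 = 17.1978.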